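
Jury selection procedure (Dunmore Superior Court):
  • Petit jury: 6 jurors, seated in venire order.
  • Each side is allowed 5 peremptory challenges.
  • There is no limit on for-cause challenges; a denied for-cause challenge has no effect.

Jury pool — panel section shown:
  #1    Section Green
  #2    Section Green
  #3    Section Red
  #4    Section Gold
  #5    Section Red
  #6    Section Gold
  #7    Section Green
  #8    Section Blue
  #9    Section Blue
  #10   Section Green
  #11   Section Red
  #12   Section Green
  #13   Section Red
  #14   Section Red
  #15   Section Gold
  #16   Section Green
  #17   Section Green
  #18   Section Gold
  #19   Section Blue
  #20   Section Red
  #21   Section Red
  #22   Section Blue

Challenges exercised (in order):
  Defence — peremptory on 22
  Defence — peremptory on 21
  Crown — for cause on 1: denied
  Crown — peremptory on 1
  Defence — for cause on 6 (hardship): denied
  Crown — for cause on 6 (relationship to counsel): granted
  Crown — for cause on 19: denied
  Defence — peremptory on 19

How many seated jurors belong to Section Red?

2

Removed: #1, #6, #19, #21, #22.
Seated jurors 1–6: #2, #3, #4, #5, #7, #8.
Of those, in Section Red: #3, #5 → 2.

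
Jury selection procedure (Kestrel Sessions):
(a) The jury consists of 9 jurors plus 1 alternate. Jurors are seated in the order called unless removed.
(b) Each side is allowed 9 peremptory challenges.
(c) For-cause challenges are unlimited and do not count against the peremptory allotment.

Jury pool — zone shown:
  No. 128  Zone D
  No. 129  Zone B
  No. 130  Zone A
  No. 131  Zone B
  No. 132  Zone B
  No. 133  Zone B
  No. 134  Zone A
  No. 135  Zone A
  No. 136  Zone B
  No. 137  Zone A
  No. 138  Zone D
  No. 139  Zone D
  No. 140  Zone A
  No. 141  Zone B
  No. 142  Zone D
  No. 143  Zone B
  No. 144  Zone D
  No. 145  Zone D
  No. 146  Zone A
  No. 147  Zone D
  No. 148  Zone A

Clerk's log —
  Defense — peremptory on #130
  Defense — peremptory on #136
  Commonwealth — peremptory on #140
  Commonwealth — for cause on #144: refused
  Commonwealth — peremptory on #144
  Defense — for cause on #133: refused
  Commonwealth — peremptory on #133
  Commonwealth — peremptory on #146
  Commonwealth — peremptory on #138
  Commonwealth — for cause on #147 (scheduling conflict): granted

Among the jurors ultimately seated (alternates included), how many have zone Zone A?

3

Removed: #130, #133, #136, #138, #140, #144, #146, #147.
Seated (10 incl. alternates): #128, #129, #131, #132, #134, #135, #137, #139, #141, #142.
Of those, in Zone A: #134, #135, #137 → 3.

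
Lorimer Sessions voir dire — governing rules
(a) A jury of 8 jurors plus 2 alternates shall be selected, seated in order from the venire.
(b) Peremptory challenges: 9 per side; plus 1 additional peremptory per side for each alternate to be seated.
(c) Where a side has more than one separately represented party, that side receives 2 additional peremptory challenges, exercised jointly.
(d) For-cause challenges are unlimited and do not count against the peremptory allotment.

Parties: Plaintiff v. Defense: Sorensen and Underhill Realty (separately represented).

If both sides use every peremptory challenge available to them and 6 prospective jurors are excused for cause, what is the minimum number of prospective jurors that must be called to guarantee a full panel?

40

Seats to fill: 8 + 2 alternates = 10.
Peremptories — Plaintiff: 9 + 1×2 = 11; Defense: 9 + 1×2 + 2 = 13; total 24.
For-cause removals: 6.
Minimum venire: 10 + 24 + 6 = 40.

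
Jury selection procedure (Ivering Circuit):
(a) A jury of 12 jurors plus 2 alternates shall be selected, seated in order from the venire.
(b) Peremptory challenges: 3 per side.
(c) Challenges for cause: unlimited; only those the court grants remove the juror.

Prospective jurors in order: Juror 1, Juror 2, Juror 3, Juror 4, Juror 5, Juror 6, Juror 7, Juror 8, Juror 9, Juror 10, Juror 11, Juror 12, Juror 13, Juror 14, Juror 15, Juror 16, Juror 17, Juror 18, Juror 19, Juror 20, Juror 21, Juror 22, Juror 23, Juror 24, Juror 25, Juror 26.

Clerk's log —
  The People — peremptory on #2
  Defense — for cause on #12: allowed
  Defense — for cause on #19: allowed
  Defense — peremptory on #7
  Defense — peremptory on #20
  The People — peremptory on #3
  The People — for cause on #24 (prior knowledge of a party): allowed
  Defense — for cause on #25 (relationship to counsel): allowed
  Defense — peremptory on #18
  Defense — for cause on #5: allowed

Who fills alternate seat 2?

22

Removed: #2, #3, #5, #7, #12, #18, #19, #20, #24, #25.
Seating in order: seats 1–12 → #1, #4, #6, #8, #9, #10, #11, #13, #14, #15, #16, #17; alternates → #21, #22.
So alternate 2 is #22.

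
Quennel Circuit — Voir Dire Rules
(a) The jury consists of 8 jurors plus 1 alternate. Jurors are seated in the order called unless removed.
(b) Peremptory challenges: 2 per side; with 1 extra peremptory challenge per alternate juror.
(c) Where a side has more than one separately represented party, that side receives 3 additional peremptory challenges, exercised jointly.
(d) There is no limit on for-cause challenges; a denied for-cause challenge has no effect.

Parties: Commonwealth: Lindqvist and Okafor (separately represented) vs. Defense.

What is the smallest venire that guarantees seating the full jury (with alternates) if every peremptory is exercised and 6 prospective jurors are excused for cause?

Seats to fill: 8 + 1 alternates = 9.
Peremptories — Commonwealth: 2 + 1×1 + 3 = 6; Defense: 2 + 1×1 = 3; total 9.
For-cause removals: 6.
Minimum venire: 9 + 9 + 6 = 24.

24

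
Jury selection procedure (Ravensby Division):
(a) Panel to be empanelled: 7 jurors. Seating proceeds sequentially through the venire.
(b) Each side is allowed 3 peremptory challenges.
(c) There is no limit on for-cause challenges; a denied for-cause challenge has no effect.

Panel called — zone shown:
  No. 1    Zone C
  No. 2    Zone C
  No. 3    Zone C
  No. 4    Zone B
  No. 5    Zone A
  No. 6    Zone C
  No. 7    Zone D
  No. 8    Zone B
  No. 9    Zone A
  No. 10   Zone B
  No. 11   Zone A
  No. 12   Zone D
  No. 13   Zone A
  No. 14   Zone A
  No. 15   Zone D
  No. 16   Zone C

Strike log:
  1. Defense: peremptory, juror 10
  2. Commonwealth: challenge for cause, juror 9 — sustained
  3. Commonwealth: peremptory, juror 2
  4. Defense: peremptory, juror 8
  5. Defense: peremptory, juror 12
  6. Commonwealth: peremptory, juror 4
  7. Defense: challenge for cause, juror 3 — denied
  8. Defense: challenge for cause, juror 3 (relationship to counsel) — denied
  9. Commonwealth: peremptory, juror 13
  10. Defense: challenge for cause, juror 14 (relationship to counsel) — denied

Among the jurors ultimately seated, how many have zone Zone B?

0

Removed: #2, #4, #8, #9, #10, #12, #13.
Seated jurors 1–7: #1, #3, #5, #6, #7, #11, #14.
None of those are in Zone B → 0.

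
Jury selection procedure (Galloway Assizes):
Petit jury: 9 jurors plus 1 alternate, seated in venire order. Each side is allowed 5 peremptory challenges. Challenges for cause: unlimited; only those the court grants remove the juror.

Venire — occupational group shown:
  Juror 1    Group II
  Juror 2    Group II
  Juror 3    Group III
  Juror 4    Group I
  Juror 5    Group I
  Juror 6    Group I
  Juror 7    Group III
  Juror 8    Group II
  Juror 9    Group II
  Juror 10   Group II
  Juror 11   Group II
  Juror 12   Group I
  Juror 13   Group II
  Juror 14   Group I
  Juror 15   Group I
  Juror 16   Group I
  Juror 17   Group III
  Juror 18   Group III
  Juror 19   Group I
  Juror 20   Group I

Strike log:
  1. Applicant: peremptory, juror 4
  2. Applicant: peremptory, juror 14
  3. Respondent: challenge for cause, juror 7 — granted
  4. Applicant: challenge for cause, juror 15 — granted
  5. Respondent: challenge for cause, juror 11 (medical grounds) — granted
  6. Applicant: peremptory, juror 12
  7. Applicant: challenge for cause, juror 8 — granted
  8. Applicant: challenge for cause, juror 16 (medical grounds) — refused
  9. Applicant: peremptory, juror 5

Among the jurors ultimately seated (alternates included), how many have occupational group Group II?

Removed: #4, #5, #7, #8, #11, #12, #14, #15.
Seated (10 incl. alternates): #1, #2, #3, #6, #9, #10, #13, #16, #17, #18.
Of those, in Group II: #1, #2, #9, #10, #13 → 5.

5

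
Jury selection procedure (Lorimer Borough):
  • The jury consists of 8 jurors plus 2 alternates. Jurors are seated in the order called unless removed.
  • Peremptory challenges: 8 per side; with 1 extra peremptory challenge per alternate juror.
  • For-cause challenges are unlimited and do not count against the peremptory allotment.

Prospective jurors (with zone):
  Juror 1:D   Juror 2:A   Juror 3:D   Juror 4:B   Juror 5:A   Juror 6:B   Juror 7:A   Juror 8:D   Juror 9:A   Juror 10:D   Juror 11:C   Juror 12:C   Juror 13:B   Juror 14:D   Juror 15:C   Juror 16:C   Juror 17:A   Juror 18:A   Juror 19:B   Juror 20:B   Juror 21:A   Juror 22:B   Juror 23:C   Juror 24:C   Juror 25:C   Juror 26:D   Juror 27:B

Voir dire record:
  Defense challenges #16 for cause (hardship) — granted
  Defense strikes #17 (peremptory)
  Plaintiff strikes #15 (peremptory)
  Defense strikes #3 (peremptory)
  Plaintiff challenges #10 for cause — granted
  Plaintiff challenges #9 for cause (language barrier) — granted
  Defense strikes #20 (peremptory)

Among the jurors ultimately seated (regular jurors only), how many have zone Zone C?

Removed: #3, #9, #10, #15, #16, #17, #20.
Seated jurors 1–8: #1, #2, #4, #5, #6, #7, #8, #11 (alternates #12, #13 not counted).
Of those, in Zone C: #11 → 1.

1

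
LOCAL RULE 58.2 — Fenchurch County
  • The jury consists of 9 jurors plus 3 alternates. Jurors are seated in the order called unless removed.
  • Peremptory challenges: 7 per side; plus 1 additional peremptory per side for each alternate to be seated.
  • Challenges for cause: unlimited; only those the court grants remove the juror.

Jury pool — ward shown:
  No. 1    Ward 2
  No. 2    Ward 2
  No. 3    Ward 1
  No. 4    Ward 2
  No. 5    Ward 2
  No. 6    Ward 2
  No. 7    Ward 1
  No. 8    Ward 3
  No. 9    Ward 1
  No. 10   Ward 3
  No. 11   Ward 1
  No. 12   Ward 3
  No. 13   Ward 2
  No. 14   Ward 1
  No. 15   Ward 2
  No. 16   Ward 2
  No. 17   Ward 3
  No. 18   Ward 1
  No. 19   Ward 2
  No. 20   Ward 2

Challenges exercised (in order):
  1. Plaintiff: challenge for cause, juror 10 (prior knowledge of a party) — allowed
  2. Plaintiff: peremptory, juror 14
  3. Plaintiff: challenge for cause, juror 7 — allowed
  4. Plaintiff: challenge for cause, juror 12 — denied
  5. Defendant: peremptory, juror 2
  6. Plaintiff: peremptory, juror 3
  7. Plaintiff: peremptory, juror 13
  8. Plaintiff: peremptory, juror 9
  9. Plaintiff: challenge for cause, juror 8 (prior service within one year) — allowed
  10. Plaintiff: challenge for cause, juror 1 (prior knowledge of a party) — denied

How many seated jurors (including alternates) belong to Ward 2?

8

Removed: #2, #3, #7, #8, #9, #10, #13, #14.
Seated (12 incl. alternates): #1, #4, #5, #6, #11, #12, #15, #16, #17, #18, #19, #20.
Of those, in Ward 2: #1, #4, #5, #6, #15, #16, #19, #20 → 8.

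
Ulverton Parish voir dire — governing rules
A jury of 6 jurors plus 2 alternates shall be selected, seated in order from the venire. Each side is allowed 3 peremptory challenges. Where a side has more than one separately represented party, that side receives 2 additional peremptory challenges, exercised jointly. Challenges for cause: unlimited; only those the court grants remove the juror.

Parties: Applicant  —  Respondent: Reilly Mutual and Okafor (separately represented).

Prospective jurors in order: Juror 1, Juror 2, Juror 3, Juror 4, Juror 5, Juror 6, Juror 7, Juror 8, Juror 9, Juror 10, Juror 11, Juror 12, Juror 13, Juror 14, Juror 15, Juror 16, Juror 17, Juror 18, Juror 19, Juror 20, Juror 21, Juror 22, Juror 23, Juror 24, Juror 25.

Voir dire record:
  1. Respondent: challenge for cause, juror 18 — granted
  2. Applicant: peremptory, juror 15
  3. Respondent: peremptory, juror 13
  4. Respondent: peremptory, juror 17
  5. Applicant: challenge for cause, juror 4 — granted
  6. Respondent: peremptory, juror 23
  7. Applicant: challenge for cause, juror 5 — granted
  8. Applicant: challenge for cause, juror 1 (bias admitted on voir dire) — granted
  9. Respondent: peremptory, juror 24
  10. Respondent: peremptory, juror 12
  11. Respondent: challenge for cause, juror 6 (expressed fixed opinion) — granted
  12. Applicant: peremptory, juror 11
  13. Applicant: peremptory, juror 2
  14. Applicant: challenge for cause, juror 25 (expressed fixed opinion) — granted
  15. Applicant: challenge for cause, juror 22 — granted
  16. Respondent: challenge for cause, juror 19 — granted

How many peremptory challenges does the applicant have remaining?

0

Applicant allotment: 3.
Applicant peremptories used: #15, #11, #2 — 3 (for-cause on #4, #5, #1, #25, #22 don't count).
Remaining: 3 − 3 = 0.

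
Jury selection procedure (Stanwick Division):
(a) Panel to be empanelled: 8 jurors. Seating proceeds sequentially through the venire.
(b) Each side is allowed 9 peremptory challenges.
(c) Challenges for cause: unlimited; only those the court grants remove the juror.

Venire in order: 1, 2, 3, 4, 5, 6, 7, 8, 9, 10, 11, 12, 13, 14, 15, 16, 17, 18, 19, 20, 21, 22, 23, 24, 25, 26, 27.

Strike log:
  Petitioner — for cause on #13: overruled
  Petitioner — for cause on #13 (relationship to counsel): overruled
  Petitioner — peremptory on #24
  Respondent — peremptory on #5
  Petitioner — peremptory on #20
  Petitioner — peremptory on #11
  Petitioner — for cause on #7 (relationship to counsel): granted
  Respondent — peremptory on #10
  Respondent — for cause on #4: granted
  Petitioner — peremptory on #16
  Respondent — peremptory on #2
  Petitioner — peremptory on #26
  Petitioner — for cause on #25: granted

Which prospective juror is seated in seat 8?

14

Removed: #2, #4, #5, #7, #10, #11, #16, #20, #24, #25, #26. (#13 stays — for-cause denied.)
Seating in order: seats 1–8 → #1, #3, #6, #8, #9, #12, #13, #14.
So seat 8 is #14.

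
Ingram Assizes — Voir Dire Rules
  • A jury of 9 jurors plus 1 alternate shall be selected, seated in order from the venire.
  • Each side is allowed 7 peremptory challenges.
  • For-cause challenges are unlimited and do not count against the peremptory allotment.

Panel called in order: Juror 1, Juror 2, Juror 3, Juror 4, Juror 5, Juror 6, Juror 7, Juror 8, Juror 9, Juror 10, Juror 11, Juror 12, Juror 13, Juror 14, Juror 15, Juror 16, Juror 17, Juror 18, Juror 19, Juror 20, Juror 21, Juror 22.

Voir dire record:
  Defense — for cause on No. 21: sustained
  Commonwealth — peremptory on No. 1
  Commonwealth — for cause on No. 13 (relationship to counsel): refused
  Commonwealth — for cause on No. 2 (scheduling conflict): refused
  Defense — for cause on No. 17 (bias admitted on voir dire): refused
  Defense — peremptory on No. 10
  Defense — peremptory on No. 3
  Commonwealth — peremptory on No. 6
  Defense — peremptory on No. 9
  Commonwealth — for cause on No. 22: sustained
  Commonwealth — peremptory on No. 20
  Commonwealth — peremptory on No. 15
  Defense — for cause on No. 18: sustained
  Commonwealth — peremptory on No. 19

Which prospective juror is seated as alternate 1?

Removed: #1, #3, #6, #9, #10, #15, #18, #19, #20, #21, #22. (#2, #13, #17 stay — for-cause denied.)
Seating in order: seats 1–9 → #2, #4, #5, #7, #8, #11, #12, #13, #14; alternates → #16.
So alternate 1 is #16.

16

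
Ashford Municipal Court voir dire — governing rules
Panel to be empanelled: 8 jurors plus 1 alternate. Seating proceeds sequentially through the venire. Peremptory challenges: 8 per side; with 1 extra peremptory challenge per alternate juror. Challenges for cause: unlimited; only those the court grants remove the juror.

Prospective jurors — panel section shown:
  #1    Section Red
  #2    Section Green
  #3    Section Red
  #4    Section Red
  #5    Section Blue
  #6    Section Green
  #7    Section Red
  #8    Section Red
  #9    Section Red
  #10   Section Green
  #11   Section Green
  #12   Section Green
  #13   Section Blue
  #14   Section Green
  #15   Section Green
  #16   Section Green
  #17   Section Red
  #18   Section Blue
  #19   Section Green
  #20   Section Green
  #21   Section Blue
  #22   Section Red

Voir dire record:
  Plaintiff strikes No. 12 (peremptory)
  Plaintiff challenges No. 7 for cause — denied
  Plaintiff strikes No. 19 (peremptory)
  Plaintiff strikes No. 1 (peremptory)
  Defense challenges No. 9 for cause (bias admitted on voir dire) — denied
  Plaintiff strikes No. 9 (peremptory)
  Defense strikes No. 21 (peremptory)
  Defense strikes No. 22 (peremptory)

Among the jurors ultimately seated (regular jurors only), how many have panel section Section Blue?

Removed: #1, #9, #12, #19, #21, #22.
Seated jurors 1–8: #2, #3, #4, #5, #6, #7, #8, #10 (alternates #11 not counted).
Of those, in Section Blue: #5 → 1.

1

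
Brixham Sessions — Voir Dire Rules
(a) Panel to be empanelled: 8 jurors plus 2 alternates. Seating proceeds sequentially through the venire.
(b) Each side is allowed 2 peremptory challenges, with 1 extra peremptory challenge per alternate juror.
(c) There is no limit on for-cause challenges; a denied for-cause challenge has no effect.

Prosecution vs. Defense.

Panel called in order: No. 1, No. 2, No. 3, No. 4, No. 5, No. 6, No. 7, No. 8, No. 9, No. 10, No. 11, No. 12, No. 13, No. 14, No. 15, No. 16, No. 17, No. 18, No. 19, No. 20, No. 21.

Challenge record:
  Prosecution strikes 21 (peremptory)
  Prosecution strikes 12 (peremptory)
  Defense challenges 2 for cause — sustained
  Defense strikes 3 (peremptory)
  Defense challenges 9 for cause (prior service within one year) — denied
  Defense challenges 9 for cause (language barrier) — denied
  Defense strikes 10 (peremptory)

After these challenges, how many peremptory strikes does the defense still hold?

2

Defense allotment: 2 base + 1 × 2 alternates = 4.
Defense peremptories used: #3, #10 — 2 (for-cause on #2, #9, #9 don't count).
Remaining: 4 − 2 = 2.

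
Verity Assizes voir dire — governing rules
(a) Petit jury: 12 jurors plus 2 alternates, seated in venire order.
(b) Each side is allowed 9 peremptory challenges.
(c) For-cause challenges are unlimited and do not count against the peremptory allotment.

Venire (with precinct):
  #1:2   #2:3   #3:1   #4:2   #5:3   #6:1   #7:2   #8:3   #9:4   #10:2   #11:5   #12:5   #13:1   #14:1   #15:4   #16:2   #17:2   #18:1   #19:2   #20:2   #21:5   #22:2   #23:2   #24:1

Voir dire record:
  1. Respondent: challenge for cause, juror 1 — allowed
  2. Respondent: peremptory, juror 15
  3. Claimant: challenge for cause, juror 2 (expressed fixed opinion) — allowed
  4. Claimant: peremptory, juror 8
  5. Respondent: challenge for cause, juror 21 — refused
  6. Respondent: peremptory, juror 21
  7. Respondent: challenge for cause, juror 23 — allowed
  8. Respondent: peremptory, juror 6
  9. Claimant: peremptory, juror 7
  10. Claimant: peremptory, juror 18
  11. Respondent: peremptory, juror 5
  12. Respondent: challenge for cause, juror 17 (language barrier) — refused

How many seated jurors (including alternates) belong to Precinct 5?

2

Removed: #1, #2, #5, #6, #7, #8, #15, #18, #21, #23.
Seated (14 incl. alternates): #3, #4, #9, #10, #11, #12, #13, #14, #16, #17, #19, #20, #22, #24.
Of those, in Precinct 5: #11, #12 → 2.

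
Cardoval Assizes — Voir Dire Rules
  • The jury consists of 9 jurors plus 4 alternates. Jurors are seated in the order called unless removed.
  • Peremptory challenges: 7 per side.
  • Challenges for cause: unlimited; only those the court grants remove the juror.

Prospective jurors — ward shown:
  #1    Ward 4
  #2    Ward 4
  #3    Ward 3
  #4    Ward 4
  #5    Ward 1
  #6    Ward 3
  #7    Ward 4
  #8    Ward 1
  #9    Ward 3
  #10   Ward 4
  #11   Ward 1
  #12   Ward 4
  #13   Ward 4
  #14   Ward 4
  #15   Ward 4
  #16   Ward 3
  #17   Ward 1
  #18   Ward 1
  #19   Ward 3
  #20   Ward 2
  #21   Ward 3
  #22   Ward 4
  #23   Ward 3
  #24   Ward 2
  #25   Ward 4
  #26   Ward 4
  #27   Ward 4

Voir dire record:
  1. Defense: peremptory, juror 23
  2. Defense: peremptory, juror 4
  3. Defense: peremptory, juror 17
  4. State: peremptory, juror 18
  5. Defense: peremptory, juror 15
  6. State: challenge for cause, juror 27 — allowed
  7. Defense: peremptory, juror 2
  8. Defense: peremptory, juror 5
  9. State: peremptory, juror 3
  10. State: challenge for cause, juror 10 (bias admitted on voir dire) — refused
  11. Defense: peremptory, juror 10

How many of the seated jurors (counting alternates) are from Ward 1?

Removed: #2, #3, #4, #5, #10, #15, #17, #18, #23, #27.
Seated (13 incl. alternates): #1, #6, #7, #8, #9, #11, #12, #13, #14, #16, #19, #20, #21.
Of those, in Ward 1: #8, #11 → 2.

2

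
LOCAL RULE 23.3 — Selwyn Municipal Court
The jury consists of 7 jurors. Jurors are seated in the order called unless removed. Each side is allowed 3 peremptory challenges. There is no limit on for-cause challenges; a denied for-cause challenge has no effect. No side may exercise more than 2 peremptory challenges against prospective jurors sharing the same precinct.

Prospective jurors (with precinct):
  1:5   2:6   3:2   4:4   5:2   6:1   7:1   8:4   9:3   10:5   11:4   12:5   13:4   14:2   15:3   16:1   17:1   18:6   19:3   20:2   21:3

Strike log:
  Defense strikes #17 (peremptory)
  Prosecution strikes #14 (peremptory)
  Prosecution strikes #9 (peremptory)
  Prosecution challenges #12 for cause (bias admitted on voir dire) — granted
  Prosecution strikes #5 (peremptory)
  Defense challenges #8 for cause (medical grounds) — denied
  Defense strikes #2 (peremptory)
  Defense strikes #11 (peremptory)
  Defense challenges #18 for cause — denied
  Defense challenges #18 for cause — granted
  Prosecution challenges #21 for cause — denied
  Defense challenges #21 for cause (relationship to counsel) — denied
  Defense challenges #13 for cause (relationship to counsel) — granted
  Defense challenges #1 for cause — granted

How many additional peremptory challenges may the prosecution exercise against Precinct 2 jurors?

Prosecution peremptories so far: #14, #9, #5 — 3 of 3 used, 0 left overall.
Against Precinct 2: #14, #5 — 2 used; per-precinct cap 2 leaves 0.
Binding limit: min(0, 0) = 0.

0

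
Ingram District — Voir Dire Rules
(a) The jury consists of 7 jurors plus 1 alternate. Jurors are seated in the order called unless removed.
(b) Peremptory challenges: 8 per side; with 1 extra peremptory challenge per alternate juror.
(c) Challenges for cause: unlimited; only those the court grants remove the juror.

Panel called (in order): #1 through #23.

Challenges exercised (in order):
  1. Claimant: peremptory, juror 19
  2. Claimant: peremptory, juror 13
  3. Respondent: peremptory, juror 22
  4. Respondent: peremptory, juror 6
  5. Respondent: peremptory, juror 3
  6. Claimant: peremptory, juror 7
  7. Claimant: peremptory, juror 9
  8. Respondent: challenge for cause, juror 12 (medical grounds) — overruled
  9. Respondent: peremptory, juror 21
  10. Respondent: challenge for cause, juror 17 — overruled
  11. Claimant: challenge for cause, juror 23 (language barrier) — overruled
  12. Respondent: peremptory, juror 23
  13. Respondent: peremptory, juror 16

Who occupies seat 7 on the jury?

Removed: #3, #6, #7, #9, #13, #16, #19, #21, #22, #23. (#12, #17 stay — for-cause denied.)
Seating in order: seats 1–7 → #1, #2, #4, #5, #8, #10, #11; alternates → #12.
So seat 7 is #11.

11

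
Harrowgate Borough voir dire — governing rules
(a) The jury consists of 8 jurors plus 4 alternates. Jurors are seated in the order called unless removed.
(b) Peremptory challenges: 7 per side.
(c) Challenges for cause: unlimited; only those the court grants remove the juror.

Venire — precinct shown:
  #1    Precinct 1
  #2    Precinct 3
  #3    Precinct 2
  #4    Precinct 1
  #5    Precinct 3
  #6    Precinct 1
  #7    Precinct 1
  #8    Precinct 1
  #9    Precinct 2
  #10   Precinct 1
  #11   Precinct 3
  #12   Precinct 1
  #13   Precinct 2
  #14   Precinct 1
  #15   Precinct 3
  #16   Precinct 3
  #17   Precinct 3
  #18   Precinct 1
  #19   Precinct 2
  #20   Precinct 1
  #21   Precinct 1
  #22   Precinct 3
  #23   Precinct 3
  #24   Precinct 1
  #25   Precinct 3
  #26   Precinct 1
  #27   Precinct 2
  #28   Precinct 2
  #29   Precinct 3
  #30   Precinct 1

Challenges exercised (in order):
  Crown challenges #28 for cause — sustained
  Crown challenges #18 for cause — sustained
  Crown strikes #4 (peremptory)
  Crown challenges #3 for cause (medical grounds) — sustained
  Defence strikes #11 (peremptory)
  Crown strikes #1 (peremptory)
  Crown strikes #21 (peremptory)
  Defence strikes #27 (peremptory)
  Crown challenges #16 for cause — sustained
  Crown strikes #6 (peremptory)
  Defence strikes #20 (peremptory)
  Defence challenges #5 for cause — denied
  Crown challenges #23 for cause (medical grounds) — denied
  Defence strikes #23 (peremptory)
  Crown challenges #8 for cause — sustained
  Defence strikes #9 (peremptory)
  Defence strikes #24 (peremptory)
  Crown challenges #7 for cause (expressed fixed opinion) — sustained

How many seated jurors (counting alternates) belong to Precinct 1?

4

Removed: #1, #3, #4, #6, #7, #8, #9, #11, #16, #18, #20, #21, #23, #24, #27, #28.
Seated (12 incl. alternates): #2, #5, #10, #12, #13, #14, #15, #17, #19, #22, #25, #26.
Of those, in Precinct 1: #10, #12, #14, #26 → 4.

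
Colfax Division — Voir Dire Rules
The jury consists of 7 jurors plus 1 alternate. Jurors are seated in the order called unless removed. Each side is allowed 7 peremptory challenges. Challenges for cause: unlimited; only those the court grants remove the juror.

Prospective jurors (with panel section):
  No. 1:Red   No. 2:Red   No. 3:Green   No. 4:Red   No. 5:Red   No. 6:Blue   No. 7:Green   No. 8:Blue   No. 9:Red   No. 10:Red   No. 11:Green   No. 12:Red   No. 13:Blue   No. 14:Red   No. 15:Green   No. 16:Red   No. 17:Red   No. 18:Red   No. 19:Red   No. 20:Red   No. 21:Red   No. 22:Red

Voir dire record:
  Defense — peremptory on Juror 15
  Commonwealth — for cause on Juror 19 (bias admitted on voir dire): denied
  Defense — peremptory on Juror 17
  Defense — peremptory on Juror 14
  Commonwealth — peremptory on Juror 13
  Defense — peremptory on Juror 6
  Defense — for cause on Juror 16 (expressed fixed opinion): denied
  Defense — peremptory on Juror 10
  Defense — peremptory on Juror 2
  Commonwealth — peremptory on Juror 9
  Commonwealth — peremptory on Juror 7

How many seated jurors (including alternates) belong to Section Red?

5

Removed: #2, #6, #7, #9, #10, #13, #14, #15, #17.
Seated (8 incl. alternates): #1, #3, #4, #5, #8, #11, #12, #16.
Of those, in Section Red: #1, #4, #5, #12, #16 → 5.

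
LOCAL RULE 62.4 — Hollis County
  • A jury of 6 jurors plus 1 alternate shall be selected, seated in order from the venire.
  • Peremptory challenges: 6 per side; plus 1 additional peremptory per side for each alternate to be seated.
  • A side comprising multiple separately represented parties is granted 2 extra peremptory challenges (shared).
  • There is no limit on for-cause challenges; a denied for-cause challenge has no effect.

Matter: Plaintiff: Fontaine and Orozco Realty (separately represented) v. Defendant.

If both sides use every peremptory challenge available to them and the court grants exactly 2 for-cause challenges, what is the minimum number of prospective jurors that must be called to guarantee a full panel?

25

Seats to fill: 6 + 1 alternates = 7.
Peremptories — Plaintiff: 6 + 1×1 + 2 = 9; Defendant: 6 + 1×1 = 7; total 16.
For-cause removals: 2.
Minimum venire: 7 + 16 + 2 = 25.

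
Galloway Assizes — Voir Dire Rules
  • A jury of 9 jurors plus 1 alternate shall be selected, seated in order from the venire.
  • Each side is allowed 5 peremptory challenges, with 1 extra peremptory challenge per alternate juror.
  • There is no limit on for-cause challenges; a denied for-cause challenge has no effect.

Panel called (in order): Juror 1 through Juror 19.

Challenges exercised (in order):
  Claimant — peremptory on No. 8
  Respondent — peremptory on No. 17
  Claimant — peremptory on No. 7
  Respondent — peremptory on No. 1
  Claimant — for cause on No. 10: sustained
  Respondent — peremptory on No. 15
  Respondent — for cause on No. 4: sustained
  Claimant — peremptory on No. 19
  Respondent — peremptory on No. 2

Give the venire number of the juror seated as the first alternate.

18

Removed: #1, #2, #4, #7, #8, #10, #15, #17, #19.
Seating in order: seats 1–9 → #3, #5, #6, #9, #11, #12, #13, #14, #16; alternates → #18.
So alternate 1 is #18.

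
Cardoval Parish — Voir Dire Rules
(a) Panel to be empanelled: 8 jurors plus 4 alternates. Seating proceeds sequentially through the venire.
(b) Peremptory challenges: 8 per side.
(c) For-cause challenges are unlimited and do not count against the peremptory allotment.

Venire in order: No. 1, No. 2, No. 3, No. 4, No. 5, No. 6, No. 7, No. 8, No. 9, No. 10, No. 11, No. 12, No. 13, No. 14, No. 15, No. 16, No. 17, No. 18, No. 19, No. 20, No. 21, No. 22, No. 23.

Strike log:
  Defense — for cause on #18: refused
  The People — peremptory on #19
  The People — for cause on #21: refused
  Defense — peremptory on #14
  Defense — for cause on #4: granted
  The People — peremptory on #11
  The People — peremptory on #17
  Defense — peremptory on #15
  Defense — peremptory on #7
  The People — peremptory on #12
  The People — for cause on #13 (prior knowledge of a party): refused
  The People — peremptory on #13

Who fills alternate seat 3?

Removed: #4, #7, #11, #12, #13, #14, #15, #17, #19. (#18, #21 stay — for-cause denied.)
Seating in order: seats 1–8 → #1, #2, #3, #5, #6, #8, #9, #10; alternates → #16, #18, #20, #21.
So alternate 3 is #20.

20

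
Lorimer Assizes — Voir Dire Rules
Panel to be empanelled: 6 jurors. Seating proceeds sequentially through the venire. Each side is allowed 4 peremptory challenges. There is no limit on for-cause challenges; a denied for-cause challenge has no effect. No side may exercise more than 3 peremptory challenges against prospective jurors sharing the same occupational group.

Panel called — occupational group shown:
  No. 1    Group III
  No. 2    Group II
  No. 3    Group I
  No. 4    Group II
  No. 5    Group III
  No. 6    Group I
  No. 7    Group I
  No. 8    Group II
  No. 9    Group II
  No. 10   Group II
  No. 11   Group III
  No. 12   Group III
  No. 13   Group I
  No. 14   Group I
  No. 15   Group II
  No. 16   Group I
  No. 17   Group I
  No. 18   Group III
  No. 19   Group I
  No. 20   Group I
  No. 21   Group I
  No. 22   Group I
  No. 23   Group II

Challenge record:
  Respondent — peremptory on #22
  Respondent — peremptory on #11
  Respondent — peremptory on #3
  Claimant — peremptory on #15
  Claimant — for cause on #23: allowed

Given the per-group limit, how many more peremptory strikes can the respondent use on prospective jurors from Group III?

1

Respondent peremptories so far: #22, #11, #3 — 3 of 4 used, 1 left overall.
Against Group III: #11 — 1 used; per-group cap 3 leaves 2.
Binding limit: min(1, 2) = 1.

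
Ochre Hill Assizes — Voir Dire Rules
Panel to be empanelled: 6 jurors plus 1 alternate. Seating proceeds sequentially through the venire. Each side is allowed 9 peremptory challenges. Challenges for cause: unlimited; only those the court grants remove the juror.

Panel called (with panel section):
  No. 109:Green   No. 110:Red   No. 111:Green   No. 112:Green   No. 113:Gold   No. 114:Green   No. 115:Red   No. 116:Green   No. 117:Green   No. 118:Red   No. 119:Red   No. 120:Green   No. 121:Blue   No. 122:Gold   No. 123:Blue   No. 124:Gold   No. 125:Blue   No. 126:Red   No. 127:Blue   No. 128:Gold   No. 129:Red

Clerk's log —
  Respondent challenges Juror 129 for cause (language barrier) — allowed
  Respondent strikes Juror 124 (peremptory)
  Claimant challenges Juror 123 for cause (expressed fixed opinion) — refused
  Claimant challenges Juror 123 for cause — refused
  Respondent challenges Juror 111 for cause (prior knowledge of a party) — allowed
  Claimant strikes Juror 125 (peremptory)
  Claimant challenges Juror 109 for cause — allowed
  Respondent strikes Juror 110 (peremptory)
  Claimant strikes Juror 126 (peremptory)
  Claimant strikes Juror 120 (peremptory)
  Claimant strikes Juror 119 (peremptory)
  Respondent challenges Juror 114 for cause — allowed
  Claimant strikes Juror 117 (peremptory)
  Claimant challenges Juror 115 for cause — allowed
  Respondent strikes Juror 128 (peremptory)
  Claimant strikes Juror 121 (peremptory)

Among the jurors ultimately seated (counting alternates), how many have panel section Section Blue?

Removed: #109, #110, #111, #114, #115, #117, #119, #120, #121, #124, #125, #126, #128, #129.
Seated (7 incl. alternates): #112, #113, #116, #118, #122, #123, #127.
Of those, in Section Blue: #123, #127 → 2.

2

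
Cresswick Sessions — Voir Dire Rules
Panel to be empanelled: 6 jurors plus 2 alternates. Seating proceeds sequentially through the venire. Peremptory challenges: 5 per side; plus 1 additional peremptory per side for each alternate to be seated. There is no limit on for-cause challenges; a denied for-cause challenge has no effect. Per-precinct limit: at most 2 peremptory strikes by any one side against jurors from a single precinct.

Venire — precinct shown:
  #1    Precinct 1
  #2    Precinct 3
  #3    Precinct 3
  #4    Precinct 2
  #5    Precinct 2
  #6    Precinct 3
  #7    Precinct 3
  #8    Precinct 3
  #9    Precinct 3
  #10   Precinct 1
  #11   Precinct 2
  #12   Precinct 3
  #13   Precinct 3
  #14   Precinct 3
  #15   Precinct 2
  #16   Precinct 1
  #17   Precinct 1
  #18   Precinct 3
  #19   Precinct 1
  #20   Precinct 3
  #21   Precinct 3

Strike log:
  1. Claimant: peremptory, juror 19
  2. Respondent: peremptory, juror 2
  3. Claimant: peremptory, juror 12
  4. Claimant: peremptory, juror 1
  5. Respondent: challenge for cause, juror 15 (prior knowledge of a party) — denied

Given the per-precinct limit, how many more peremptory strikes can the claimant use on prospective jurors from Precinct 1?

0

Claimant peremptories so far: #19, #12, #1 — 3 of 7 used, 4 left overall.
Against Precinct 1: #19, #1 — 2 used; per-precinct cap 2 leaves 0.
Binding limit: min(4, 0) = 0.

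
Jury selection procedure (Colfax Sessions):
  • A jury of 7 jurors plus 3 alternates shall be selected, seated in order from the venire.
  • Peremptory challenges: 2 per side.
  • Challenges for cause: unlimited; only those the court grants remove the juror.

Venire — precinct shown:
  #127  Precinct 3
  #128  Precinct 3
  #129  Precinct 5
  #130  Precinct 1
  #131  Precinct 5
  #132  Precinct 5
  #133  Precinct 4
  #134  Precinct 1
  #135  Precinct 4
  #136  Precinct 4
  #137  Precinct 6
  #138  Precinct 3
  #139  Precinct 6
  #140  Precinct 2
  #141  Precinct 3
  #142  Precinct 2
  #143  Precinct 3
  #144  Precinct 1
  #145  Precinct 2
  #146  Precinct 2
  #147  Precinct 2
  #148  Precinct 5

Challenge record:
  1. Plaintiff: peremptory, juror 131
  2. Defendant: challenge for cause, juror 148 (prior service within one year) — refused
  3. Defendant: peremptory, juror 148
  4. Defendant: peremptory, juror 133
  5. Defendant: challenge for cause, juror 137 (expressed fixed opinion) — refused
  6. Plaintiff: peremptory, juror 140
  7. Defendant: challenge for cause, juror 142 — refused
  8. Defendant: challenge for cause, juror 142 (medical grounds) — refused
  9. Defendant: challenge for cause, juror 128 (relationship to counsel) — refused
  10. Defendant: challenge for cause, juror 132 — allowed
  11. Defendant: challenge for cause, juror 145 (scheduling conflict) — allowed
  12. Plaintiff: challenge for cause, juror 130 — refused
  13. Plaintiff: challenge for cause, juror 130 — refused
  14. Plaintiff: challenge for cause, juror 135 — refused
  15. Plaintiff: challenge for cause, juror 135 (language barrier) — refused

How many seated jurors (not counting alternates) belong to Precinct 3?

2

Removed: #131, #132, #133, #140, #145, #148.
Seated jurors 1–7: #127, #128, #129, #130, #134, #135, #136 (alternates #137, #138, #139 not counted).
Of those, in Precinct 3: #127, #128 → 2.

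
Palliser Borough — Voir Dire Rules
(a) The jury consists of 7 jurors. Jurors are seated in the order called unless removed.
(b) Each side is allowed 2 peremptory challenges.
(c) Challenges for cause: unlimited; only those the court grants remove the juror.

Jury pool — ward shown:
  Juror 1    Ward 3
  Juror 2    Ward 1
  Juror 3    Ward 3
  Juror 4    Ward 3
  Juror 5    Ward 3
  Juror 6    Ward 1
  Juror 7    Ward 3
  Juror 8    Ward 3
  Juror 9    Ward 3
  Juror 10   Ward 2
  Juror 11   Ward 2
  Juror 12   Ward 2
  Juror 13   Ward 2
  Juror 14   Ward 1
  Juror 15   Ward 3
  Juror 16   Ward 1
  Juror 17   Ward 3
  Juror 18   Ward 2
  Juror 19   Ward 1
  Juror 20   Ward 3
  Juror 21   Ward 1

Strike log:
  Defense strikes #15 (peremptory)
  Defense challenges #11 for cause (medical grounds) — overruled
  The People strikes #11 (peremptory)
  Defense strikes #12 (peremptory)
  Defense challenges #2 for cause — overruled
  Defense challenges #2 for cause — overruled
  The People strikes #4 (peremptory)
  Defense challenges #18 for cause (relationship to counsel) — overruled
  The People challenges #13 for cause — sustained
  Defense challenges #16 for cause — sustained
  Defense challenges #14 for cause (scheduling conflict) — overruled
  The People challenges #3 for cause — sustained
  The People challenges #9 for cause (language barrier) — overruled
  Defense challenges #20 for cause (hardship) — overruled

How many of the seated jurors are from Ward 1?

2

Removed: #3, #4, #11, #12, #13, #15, #16.
Seated jurors 1–7: #1, #2, #5, #6, #7, #8, #9.
Of those, in Ward 1: #2, #6 → 2.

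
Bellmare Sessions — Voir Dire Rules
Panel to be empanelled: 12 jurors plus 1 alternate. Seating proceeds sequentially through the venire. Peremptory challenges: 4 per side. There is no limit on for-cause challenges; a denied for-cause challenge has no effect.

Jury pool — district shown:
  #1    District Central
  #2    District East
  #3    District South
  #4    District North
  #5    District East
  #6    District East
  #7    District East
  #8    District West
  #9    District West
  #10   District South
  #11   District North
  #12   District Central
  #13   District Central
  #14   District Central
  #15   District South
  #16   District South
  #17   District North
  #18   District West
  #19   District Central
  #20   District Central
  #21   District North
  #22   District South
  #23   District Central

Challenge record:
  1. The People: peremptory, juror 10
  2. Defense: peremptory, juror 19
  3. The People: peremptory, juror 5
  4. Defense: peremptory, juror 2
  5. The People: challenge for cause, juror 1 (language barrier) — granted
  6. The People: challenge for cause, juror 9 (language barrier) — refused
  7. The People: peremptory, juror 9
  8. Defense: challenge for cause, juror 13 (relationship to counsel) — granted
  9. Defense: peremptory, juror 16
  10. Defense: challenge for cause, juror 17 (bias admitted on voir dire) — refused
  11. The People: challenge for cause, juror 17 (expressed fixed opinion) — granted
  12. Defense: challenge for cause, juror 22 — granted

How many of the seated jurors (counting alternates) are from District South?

2

Removed: #1, #2, #5, #9, #10, #13, #16, #17, #19, #22.
Seated (13 incl. alternates): #3, #4, #6, #7, #8, #11, #12, #14, #15, #18, #20, #21, #23.
Of those, in District South: #3, #15 → 2.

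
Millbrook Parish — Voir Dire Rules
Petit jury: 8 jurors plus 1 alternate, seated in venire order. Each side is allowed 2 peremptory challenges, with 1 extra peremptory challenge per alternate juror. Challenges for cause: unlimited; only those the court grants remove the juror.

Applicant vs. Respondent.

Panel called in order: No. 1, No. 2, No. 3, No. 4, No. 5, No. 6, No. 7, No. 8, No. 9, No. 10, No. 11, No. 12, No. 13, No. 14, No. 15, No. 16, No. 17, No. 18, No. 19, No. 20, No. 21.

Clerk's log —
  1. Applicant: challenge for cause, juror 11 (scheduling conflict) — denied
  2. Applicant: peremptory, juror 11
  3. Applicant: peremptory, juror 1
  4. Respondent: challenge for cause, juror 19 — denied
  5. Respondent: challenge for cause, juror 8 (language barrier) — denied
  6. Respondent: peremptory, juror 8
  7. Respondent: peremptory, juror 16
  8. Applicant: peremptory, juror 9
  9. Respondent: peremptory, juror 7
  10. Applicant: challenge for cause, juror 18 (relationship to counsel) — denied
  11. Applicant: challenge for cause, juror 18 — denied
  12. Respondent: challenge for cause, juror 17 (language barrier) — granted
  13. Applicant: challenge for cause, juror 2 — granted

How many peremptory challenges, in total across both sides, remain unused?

Applicant allotment: 2 base + 1 × 1 alternate = 3. Respondent allotment: 2 base + 1 × 1 alternate = 3.
Applicant peremptories used: #11, #1, #9 — 3 (for-cause on #11, #18, #18, #2 don't count).
Respondent peremptories used: #8, #16, #7 — 3 (for-cause on #19, #8, #17 don't count).
Remaining: (3 − 3) + (3 − 3) = 0.

0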